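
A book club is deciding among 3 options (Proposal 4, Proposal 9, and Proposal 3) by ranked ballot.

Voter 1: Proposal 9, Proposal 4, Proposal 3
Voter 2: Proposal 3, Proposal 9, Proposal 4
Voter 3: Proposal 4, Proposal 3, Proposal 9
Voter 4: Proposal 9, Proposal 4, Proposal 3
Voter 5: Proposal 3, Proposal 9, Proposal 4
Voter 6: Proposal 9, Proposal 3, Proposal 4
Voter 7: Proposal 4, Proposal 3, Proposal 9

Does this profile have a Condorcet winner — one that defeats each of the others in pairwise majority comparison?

Head-to-head results (7 voters total):
Proposal 4 vs Proposal 9: Proposal 9 wins 5–2.
Proposal 4 vs Proposal 3: Proposal 4 wins 4–3.
Proposal 9 vs Proposal 3: Proposal 3 wins 4–3.
No candidate beats all others: Proposal 4 beats Proposal 3 beats Proposal 9 beats Proposal 4, a majority cycle.

No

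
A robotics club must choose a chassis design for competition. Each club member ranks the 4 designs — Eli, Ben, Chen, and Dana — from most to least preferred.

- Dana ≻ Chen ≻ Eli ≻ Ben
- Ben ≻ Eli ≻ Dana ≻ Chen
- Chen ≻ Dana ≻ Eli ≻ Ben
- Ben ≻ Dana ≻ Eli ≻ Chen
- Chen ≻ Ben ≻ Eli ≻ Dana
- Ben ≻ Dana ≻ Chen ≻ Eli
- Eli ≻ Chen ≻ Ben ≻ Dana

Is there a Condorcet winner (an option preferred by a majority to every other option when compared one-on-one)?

Head-to-head results (7 voters total):
Eli vs Ben: Ben wins 4–3.
Eli vs Chen: Chen wins 4–3.
Eli vs Dana: Dana wins 4–3.
Ben vs Chen: Chen wins 4–3.
Ben vs Dana: Ben wins 5–2.
Chen vs Dana: Dana wins 4–3.
No candidate beats all others: Ben beats Dana beats Chen beats Ben, a majority cycle.

No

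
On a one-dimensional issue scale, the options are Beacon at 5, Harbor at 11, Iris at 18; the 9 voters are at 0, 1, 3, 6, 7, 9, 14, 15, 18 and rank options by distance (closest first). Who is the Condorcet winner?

With single-peaked preferences on a line, the Condorcet winner is the candidate closest to the median voter.
The median voter (position 7) is closest to Beacon at 5.
Check: Beacon vs Iris — voters closer to Beacon: 6 of 9.

Beacon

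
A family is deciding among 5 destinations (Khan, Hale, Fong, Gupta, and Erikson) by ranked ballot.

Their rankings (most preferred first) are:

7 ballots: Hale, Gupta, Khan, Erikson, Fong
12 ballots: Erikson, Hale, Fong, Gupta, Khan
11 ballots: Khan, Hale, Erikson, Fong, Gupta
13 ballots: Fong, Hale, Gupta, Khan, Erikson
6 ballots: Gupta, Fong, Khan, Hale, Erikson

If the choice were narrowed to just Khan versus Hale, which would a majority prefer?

Ballots ranking Khan above Hale: 11+6 = 17.
Ballots ranking Hale above Khan: 7+12+13 = 32.
Hale wins the head-to-head, 32–17.

Hale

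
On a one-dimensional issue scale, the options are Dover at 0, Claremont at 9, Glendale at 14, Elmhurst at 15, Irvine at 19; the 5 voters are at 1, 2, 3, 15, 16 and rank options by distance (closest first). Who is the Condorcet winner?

With single-peaked preferences on a line, the Condorcet winner is the candidate closest to the median voter.
The median voter (position 3) is closest to Dover at 0.
Check: Dover vs Elmhurst — voters closer to Dover: 3 of 5.

Dover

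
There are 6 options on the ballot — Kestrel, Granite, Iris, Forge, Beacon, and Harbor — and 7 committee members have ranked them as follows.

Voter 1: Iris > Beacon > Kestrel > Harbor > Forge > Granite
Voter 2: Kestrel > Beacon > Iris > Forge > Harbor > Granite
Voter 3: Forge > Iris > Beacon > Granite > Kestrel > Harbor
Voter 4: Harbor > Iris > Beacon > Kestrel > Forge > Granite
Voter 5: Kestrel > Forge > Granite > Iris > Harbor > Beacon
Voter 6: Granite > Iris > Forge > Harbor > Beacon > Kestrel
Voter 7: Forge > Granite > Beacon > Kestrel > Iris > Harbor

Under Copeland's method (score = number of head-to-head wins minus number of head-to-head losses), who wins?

Iris

Pairwise results:
  Kestrel vs Granite: Kestrel wins 4–3.
  Kestrel vs Iris: Iris wins 4–3.
  Kestrel vs Forge: Kestrel wins 4–3.
  Kestrel vs Beacon: Beacon wins 5–2.
  Kestrel vs Harbor: Kestrel wins 5–2.
  Granite vs Iris: Iris wins 4–3.
  Granite vs Forge: Forge wins 6–1.
  Granite vs Beacon: Beacon wins 4–3.
  Granite vs Harbor: Granite wins 4–3.
  Iris vs Forge: Iris wins 4–3.
  Iris vs Beacon: Iris wins 5–2.
  Iris vs Harbor: Iris wins 6–1.
  Forge vs Beacon: Forge wins 4–3.
  Forge vs Harbor: Forge wins 5–2.
  Beacon vs Harbor: Beacon wins 4–3.
Copeland scores (wins − losses):
  Kestrel: 3 − 2 = 1
  Granite: 1 − 4 = -3
  Iris: 5 − 0 = 5
  Forge: 3 − 2 = 1
  Beacon: 3 − 2 = 1
  Harbor: 0 − 5 = -5
Iris has the best Copeland score.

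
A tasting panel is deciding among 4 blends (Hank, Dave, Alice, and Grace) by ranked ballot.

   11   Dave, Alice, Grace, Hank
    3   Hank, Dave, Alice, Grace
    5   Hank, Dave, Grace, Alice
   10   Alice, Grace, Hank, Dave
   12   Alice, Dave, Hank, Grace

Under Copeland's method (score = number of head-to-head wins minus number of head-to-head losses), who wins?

Pairwise results:
  Hank vs Dave: Dave wins 23–18.
  Hank vs Alice: Alice wins 33–8.
  Hank vs Grace: Grace wins 21–20.
  Dave vs Alice: Alice wins 22–19.
  Dave vs Grace: Dave wins 31–10.
  Alice vs Grace: Alice wins 36–5.
Copeland scores (wins − losses):
  Hank: 0 − 3 = -3
  Dave: 2 − 1 = 1
  Alice: 3 − 0 = 3
  Grace: 1 − 2 = -1
Alice has the best Copeland score.

Alice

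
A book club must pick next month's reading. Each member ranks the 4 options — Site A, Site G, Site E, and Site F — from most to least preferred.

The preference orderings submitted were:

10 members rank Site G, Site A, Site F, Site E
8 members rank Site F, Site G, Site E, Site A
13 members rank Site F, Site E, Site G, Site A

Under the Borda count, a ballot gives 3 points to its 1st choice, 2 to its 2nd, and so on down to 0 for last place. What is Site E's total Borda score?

Borda scores:
  Site A: 10·2 + 8·0 + 13·0 = 20
  Site G: 10·3 + 8·2 + 13·1 = 59
  Site E: 10·0 + 8·1 + 13·2 = 34
  Site F: 10·1 + 8·3 + 13·3 = 73

34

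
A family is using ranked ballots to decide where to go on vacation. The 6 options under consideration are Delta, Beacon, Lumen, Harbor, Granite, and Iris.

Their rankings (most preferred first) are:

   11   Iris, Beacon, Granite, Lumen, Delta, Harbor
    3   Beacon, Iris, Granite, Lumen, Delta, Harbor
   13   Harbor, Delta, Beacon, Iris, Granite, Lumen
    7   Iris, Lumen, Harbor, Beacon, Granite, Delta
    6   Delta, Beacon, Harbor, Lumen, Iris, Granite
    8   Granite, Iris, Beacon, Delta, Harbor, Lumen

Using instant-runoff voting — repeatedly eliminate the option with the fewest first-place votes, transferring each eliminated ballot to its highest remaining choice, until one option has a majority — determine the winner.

Iris

Round 1: Iris 18, Harbor 13, Granite 8, Delta 6, Beacon 3, Lumen 0. Lumen has the fewest and is eliminated.
Round 2: Iris 18, Harbor 13, Granite 8, Delta 6, Beacon 3. Beacon has the fewest and is eliminated.
Round 3: Iris 21, Harbor 13, Granite 8, Delta 6. Delta has the fewest and is eliminated.
Round 4: Iris 21, Harbor 19, Granite 8. Granite has the fewest and is eliminated.
Round 5: Iris 29, Harbor 19. Iris has a majority.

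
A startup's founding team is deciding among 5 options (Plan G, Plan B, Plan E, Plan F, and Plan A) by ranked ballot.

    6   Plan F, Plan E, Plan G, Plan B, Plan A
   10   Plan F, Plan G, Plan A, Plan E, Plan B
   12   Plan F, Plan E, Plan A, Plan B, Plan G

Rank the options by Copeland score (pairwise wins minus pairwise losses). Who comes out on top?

Plan F

Pairwise results:
  Plan G vs Plan B: Plan G wins 16–12.
  Plan G vs Plan E: Plan E wins 18–10.
  Plan G vs Plan F: Plan F wins 28–0.
  Plan G vs Plan A: Plan G wins 16–12.
  Plan B vs Plan E: Plan E wins 28–0.
  Plan B vs Plan F: Plan F wins 28–0.
  Plan B vs Plan A: Plan A wins 22–6.
  Plan E vs Plan F: Plan F wins 28–0.
  Plan E vs Plan A: Plan E wins 18–10.
  Plan F vs Plan A: Plan F wins 28–0.
Copeland scores (wins − losses):
  Plan G: 2 − 2 = 0
  Plan B: 0 − 4 = -4
  Plan E: 3 − 1 = 2
  Plan F: 4 − 0 = 4
  Plan A: 1 − 3 = -2
Plan F has the best Copeland score.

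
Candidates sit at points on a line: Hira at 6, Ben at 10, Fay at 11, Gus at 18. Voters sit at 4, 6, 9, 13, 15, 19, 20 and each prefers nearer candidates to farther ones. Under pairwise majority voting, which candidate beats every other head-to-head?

Fay

With single-peaked preferences on a line, the Condorcet winner is the candidate closest to the median voter.
The median voter (position 13) is closest to Fay at 11.
Check: Fay vs Gus — voters closer to Fay: 4 of 7.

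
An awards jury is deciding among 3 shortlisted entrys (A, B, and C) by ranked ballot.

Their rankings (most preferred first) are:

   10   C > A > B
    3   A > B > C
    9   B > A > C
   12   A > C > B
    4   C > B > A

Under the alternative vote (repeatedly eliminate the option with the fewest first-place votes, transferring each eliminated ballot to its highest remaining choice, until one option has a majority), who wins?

Round 1: A 15, C 14, B 9. B has the fewest and is eliminated.
Round 2: A 24, C 14. A has a majority.

A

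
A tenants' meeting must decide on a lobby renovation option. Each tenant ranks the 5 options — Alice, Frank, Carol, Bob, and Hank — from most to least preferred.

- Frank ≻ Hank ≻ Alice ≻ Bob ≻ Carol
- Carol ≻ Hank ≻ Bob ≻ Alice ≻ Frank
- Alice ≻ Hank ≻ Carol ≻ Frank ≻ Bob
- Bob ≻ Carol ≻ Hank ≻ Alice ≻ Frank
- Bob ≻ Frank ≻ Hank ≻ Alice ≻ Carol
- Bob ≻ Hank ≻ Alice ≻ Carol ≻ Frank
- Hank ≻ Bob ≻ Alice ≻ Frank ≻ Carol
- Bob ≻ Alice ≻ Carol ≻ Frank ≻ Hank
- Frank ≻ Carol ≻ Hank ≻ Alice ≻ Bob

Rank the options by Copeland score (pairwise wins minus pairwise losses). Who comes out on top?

Pairwise results:
  Alice vs Frank: Alice wins 6–3.
  Alice vs Carol: Alice wins 6–3.
  Alice vs Bob: Bob wins 6–3.
  Alice vs Hank: Hank wins 7–2.
  Frank vs Carol: Carol wins 5–4.
  Frank vs Bob: Bob wins 6–3.
  Frank vs Hank: Hank wins 5–4.
  Carol vs Bob: Bob wins 6–3.
  Carol vs Hank: Hank wins 5–4.
  Bob vs Hank: Hank wins 5–4.
Copeland scores (wins − losses):
  Alice: 2 − 2 = 0
  Frank: 0 − 4 = -4
  Carol: 1 − 3 = -2
  Bob: 3 − 1 = 2
  Hank: 4 − 0 = 4
Hank has the best Copeland score.

Hank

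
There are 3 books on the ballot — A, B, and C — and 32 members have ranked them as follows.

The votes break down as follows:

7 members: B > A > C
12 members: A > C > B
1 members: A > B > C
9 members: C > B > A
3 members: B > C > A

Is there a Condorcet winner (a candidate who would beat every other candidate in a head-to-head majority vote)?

Head-to-head results (32 voters total):
A vs B: B wins 19–13.
A vs C: A wins 20–12.
B vs C: C wins 21–11.
No candidate beats all others: A beats C beats B beats A, a majority cycle.

No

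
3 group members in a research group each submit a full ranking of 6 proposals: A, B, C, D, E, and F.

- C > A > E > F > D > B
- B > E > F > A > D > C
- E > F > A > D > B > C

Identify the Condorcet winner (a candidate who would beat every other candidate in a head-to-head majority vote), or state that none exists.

Head-to-head results (3 voters total):
A vs B: A wins 2–1.
A vs C: A wins 2–1.
A vs D: A wins 3–0.
A vs E: E wins 2–1.
A vs F: F wins 2–1.
B vs C: B wins 2–1.
B vs D: D wins 2–1.
B vs E: E wins 2–1.
B vs F: F wins 2–1.
C vs D: D wins 2–1.
C vs E: E wins 2–1.
C vs F: F wins 2–1.
D vs E: E wins 3–0.
D vs F: F wins 3–0.
E vs F: E wins 3–0.
E beats each rival — A (2–1), B (2–1), C (2–1), D (3–0), F (3–0) — so E is the Condorcet winner.

E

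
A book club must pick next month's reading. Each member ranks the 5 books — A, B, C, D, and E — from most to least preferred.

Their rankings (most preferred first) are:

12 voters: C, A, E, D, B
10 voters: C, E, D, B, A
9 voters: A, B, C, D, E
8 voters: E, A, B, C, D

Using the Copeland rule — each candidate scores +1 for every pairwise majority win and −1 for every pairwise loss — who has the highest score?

Pairwise results:
  A vs B: A wins 29–10.
  A vs C: C wins 22–17.
  A vs D: A wins 29–10.
  A vs E: A wins 21–18.
  B vs C: C wins 22–17.
  B vs D: D wins 22–17.
  B vs E: E wins 30–9.
  C vs D: C wins 39–0.
  C vs E: C wins 31–8.
  D vs E: E wins 30–9.
Copeland scores (wins − losses):
  A: 3 − 1 = 2
  B: 0 − 4 = -4
  C: 4 − 0 = 4
  D: 1 − 3 = -2
  E: 2 − 2 = 0
C has the best Copeland score.

C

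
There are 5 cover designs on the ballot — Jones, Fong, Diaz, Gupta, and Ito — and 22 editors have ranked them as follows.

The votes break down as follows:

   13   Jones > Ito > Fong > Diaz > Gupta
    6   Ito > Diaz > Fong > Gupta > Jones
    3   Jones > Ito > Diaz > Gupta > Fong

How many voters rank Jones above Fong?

Ballots ranking Jones above Fong: 13+3 = 16.
Ballots ranking Fong above Jones: 6.
So 16 of 22 voters prefer Jones to Fong.

16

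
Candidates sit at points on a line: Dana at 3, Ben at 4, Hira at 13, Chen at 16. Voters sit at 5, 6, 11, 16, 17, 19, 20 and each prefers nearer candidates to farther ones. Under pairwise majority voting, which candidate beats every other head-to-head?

Chen

With single-peaked preferences on a line, the Condorcet winner is the candidate closest to the median voter.
The median voter (position 16) is closest to Chen at 16.
Check: Chen vs Hira — voters closer to Chen: 4 of 7.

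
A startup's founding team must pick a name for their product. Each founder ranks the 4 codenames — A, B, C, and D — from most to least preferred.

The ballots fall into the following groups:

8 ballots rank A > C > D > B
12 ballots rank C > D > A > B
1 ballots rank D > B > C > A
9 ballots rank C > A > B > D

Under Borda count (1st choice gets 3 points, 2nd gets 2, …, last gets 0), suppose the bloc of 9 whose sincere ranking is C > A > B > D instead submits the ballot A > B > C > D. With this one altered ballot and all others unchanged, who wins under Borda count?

Borda totals with the altered ballot: A 63, B 20, C 62, D 35.
The switch changes the winner from C to A.

A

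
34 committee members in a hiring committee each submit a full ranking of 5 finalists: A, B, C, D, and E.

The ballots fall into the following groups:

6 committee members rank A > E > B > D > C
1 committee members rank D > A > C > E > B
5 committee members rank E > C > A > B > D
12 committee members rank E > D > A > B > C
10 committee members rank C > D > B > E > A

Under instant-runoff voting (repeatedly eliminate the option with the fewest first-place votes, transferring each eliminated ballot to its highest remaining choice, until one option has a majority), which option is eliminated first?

B

Round 1: E 17, C 10, A 6, D 1, B 0. B has the fewest and is eliminated.
Round 2: E 17, C 10, A 6, D 1. D has the fewest and is eliminated.
Round 3: E 17, C 10, A 7. A has the fewest and is eliminated.
Round 4: E 23, C 11. E has a majority.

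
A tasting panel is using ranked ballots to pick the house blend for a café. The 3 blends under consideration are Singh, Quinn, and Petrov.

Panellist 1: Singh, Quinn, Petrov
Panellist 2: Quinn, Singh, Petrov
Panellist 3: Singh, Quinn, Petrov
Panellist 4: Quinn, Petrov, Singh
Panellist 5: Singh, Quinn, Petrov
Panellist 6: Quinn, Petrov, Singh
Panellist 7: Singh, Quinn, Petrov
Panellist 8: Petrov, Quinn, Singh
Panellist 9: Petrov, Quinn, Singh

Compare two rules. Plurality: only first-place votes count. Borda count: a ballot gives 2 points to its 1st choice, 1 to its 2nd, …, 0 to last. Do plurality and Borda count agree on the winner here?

No

Plurality first-place counts: Singh 4, Quinn 3, Petrov 2 → Singh.
Borda totals: Singh 9, Quinn 12, Petrov 6 → Quinn.
The two rules disagree: plurality picks Singh, Borda picks Quinn.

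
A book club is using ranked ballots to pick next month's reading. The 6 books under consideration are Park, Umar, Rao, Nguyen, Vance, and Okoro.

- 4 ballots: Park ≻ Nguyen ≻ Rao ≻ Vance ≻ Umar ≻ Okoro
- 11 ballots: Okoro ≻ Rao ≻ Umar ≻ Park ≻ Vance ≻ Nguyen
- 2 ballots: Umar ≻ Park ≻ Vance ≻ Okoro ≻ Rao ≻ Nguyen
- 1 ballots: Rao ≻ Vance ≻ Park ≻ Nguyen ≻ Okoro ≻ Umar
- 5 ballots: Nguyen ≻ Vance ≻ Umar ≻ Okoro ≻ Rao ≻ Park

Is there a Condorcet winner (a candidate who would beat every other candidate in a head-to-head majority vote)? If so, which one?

Head-to-head results (23 voters total):
Park vs Umar: Umar wins 18–5.
Park vs Rao: Rao wins 17–6.
Park vs Nguyen: Park wins 18–5.
Park vs Vance: Park wins 17–6.
Park vs Okoro: Okoro wins 16–7.
Umar vs Rao: Rao wins 16–7.
Umar vs Nguyen: Umar wins 13–10.
Umar vs Vance: Umar wins 13–10.
Umar vs Okoro: Okoro wins 12–11.
Rao vs Nguyen: Rao wins 14–9.
Rao vs Vance: Rao wins 16–7.
Rao vs Okoro: Okoro wins 18–5.
Nguyen vs Vance: Vance wins 14–9.
Nguyen vs Okoro: Okoro wins 13–10.
Vance vs Okoro: Vance wins 12–11.
No candidate beats all others: Park beats Vance beats Okoro beats Park, a majority cycle.

No Condorcet winner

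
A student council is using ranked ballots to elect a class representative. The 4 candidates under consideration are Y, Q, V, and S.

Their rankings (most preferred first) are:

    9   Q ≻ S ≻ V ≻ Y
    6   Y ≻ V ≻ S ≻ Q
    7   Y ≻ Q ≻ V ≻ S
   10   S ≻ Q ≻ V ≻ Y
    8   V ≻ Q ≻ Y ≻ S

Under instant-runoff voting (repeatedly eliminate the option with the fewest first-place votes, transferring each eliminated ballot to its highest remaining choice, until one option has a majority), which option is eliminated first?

V

Round 1: Y 13, S 10, Q 9, V 8. V has the fewest and is eliminated.
Round 2: Q 17, Y 13, S 10. S has the fewest and is eliminated.
Round 3: Q 27, Y 13. Q has a majority.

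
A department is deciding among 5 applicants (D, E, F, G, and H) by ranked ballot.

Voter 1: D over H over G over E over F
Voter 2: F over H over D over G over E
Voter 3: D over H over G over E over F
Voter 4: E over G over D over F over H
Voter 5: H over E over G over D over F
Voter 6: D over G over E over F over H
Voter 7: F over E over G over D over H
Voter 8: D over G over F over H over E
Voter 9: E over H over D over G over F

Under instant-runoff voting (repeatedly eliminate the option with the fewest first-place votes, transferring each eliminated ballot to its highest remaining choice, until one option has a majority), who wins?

Round 1: D 4, E 2, F 2, H 1, G 0. G has the fewest and is eliminated.
Round 2: D 4, E 2, F 2, H 1. H has the fewest and is eliminated.
Round 3: D 4, E 3, F 2. F has the fewest and is eliminated.
Round 4: D 5, E 4. D has a majority.

D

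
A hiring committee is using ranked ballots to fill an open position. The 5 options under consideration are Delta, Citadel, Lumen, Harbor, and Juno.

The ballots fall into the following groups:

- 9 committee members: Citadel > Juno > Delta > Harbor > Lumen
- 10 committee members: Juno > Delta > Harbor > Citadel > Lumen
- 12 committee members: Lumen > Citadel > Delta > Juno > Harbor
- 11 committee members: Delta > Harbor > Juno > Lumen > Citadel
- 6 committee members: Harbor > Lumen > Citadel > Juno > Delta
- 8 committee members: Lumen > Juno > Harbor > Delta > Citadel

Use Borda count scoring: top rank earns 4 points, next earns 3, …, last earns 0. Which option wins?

Borda scores:
  Delta: 9·2 + 10·3 + 12·2 + 11·4 + 6·0 + 8·1 = 124
  Citadel: 9·4 + 10·1 + 12·3 + 11·0 + 6·2 + 8·0 = 94
  Lumen: 9·0 + 10·0 + 12·4 + 11·1 + 6·3 + 8·4 = 109
  Harbor: 9·1 + 10·2 + 12·0 + 11·3 + 6·4 + 8·2 = 102
  Juno: 9·3 + 10·4 + 12·1 + 11·2 + 6·1 + 8·3 = 131
Juno has the highest total.

Juno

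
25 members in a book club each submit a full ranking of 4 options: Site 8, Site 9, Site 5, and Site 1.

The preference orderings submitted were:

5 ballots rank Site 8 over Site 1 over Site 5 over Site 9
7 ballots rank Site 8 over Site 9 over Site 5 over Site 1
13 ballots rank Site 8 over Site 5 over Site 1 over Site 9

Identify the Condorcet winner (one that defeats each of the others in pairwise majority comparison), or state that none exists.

Site 8

Head-to-head results (25 voters total):
Site 8 vs Site 9: Site 8 wins 25–0.
Site 8 vs Site 5: Site 8 wins 25–0.
Site 8 vs Site 1: Site 8 wins 25–0.
Site 9 vs Site 5: Site 5 wins 18–7.
Site 9 vs Site 1: Site 1 wins 18–7.
Site 5 vs Site 1: Site 5 wins 20–5.
Site 8 beats each rival — Site 9 (25–0), Site 5 (25–0), Site 1 (25–0) — so Site 8 is the Condorcet winner.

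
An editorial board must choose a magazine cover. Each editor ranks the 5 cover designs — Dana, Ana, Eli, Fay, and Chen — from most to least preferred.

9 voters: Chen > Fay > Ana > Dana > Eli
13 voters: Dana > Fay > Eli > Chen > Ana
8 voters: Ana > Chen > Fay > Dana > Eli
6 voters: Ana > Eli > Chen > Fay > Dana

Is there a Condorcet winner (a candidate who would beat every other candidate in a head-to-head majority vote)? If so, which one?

Head-to-head results (36 voters total):
Dana vs Ana: Ana wins 23–13.
Dana vs Eli: Dana wins 30–6.
Dana vs Fay: Fay wins 23–13.
Dana vs Chen: Chen wins 23–13.
Ana vs Eli: Ana wins 23–13.
Ana vs Fay: Fay wins 22–14.
Ana vs Chen: Chen wins 22–14.
Eli vs Fay: Fay wins 30–6.
Eli vs Chen: Eli wins 19–17.
Fay vs Chen: Chen wins 23–13.
No candidate beats all others: Dana beats Eli beats Chen beats Dana, a majority cycle.

None — there is no Condorcet winner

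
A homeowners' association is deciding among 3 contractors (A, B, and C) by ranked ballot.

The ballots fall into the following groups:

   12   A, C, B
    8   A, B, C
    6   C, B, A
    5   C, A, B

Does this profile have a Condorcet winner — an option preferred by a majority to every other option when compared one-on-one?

Head-to-head results (31 voters total):
A vs B: A wins 25–6.
A vs C: A wins 20–11.
B vs C: C wins 23–8.
A beats each rival — B (25–6), C (20–11) — so A is the Condorcet winner.

Yes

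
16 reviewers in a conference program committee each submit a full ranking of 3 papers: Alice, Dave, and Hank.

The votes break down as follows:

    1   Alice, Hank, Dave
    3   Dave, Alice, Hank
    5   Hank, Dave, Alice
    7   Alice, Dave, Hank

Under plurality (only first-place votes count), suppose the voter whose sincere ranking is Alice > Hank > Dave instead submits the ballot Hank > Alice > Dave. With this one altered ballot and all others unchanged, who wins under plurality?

First-place totals with the altered ballot: Alice 7, Dave 3, Hank 6.
The winner is unchanged: still Alice.

Alice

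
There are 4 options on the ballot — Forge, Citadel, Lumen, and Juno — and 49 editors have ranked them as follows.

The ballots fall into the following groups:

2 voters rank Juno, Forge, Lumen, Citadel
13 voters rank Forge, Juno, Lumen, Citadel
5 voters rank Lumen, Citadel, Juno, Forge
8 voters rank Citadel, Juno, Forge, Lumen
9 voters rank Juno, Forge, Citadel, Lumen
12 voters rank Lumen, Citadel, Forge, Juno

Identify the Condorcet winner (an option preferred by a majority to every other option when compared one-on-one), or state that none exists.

Head-to-head results (49 voters total):
Forge vs Citadel: Citadel wins 25–24.
Forge vs Lumen: Forge wins 32–17.
Forge vs Juno: Forge wins 25–24.
Citadel vs Lumen: Lumen wins 32–17.
Citadel vs Juno: Citadel wins 25–24.
Lumen vs Juno: Juno wins 32–17.
No candidate beats all others: Forge beats Lumen beats Citadel beats Forge, a majority cycle.

No Condorcet winner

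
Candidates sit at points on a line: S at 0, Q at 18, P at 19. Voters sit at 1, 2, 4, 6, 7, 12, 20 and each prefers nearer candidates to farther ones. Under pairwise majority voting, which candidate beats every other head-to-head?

S

With single-peaked preferences on a line, the Condorcet winner is the candidate closest to the median voter.
The median voter (position 6) is closest to S at 0.
Check: S vs P — voters closer to S: 5 of 7.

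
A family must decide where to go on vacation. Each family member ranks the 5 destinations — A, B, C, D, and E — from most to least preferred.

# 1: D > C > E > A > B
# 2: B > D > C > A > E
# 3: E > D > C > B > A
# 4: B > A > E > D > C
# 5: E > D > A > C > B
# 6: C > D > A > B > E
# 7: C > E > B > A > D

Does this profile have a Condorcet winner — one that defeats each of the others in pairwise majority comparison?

Head-to-head results (7 voters total):
A vs B: B wins 4–3.
A vs C: C wins 5–2.
A vs D: D wins 5–2.
A vs E: E wins 4–3.
B vs C: C wins 5–2.
B vs D: D wins 4–3.
B vs E: E wins 4–3.
C vs D: D wins 5–2.
C vs E: C wins 4–3.
D vs E: E wins 4–3.
No candidate beats all others: C beats E beats D beats C, a majority cycle.

No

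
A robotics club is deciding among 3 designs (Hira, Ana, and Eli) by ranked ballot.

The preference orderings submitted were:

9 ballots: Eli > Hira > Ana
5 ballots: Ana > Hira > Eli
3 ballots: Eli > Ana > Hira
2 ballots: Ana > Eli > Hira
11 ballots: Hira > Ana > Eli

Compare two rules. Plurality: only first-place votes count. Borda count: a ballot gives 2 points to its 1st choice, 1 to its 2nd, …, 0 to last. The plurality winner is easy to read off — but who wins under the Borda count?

Hira

Plurality first-place counts: Hira 11, Ana 7, Eli 12 → Eli.
Borda totals: Hira 36, Ana 28, Eli 26 → Hira.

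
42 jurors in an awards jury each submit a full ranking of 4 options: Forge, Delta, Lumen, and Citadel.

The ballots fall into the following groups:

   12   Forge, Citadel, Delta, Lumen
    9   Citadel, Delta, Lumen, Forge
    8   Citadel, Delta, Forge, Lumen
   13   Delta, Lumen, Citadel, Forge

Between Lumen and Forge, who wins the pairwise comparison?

Lumen

Ballots ranking Lumen above Forge: 9+13 = 22.
Ballots ranking Forge above Lumen: 12+8 = 20.
Lumen wins the head-to-head, 22–20.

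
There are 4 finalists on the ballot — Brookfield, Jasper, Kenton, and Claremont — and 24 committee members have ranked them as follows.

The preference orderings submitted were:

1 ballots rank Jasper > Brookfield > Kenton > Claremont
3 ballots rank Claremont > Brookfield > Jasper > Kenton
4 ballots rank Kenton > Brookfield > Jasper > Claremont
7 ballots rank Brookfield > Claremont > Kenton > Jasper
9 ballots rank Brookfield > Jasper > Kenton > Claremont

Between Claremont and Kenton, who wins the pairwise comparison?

Ballots ranking Claremont above Kenton: 3+7 = 10.
Ballots ranking Kenton above Claremont: 1+4+9 = 14.
Kenton wins the head-to-head, 14–10.

Kenton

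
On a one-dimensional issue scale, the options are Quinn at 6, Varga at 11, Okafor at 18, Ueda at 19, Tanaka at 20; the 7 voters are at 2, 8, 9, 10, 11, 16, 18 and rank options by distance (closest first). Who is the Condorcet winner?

With single-peaked preferences on a line, the Condorcet winner is the candidate closest to the median voter.
The median voter (position 10) is closest to Varga at 11.
Check: Varga vs Quinn — voters closer to Varga: 5 of 7.

Varga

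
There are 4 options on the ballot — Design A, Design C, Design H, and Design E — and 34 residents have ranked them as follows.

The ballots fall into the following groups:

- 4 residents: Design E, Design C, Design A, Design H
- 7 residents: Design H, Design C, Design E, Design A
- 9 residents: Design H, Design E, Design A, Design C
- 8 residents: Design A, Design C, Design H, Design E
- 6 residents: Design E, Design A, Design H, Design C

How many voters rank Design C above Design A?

Ballots ranking Design C above Design A: 4+7 = 11.
Ballots ranking Design A above Design C: 9+8+6 = 23.
So 11 of 34 voters prefer Design C to Design A.

11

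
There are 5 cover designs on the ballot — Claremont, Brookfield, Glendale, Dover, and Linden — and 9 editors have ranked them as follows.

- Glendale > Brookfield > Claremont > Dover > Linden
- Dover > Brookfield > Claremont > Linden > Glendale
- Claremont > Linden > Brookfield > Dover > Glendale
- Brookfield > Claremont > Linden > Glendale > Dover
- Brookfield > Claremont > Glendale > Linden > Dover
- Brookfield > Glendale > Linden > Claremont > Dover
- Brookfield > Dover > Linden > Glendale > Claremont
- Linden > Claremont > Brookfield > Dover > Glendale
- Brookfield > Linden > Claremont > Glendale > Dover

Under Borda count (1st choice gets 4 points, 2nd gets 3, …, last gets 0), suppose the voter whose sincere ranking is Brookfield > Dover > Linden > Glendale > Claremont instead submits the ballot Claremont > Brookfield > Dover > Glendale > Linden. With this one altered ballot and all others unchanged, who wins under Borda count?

Brookfield

Borda totals with the altered ballot: Claremont 24, Brookfield 29, Glendale 12, Dover 9, Linden 16.
The winner is unchanged: still Brookfield.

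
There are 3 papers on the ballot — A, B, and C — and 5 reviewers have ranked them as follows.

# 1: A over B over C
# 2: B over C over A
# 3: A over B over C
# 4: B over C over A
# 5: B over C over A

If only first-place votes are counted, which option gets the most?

B

First-place vote totals:
  A: 2
  B: 3
  C: 0
B has the most first-place votes.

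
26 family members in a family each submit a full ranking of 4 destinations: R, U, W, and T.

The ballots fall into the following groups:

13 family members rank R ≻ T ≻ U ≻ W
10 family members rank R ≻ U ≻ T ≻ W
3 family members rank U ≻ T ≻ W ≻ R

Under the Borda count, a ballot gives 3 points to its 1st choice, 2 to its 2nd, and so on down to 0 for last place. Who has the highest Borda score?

R

Borda scores:
  R: 13·3 + 10·3 + 3·0 = 69
  U: 13·1 + 10·2 + 3·3 = 42
  W: 13·0 + 10·0 + 3·1 = 3
  T: 13·2 + 10·1 + 3·2 = 42
R has the highest total.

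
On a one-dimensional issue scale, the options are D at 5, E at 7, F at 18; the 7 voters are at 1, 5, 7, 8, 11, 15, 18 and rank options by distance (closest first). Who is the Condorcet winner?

E

With single-peaked preferences on a line, the Condorcet winner is the candidate closest to the median voter.
The median voter (position 8) is closest to E at 7.
Check: E vs D — voters closer to E: 5 of 7.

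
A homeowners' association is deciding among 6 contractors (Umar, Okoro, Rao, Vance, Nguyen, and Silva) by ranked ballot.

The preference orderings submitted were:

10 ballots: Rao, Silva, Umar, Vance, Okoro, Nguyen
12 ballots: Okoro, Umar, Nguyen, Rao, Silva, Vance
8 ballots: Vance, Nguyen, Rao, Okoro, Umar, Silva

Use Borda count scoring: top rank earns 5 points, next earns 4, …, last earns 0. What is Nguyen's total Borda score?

68

Borda scores:
  Umar: 10·3 + 12·4 + 8·1 = 86
  Okoro: 10·1 + 12·5 + 8·2 = 86
  Rao: 10·5 + 12·2 + 8·3 = 98
  Vance: 10·2 + 12·0 + 8·5 = 60
  Nguyen: 10·0 + 12·3 + 8·4 = 68
  Silva: 10·4 + 12·1 + 8·0 = 52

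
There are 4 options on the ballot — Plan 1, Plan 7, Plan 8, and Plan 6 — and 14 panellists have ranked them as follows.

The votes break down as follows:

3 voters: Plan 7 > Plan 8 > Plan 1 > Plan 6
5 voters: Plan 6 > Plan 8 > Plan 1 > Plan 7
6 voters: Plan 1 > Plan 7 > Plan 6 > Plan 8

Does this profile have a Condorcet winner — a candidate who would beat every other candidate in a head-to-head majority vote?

No

Head-to-head results (14 voters total):
Plan 1 vs Plan 7: Plan 1 wins 11–3.
Plan 1 vs Plan 8: Plan 8 wins 8–6.
Plan 1 vs Plan 6: Plan 1 wins 9–5.
Plan 7 vs Plan 8: Plan 7 wins 9–5.
Plan 7 vs Plan 6: Plan 7 wins 9–5.
Plan 8 vs Plan 6: Plan 6 wins 11–3.
No candidate beats all others: Plan 1 beats Plan 7 beats Plan 8 beats Plan 1, a majority cycle.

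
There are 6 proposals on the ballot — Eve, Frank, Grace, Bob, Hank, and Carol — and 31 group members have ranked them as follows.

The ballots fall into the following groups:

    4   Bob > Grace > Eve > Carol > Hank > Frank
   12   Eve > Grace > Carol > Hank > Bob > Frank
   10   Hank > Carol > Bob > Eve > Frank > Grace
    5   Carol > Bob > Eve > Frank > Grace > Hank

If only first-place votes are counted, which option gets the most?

First-place vote totals:
  Eve: 12
  Frank: 0
  Grace: 0
  Bob: 4
  Hank: 10
  Carol: 5
Eve has the most first-place votes.

Eve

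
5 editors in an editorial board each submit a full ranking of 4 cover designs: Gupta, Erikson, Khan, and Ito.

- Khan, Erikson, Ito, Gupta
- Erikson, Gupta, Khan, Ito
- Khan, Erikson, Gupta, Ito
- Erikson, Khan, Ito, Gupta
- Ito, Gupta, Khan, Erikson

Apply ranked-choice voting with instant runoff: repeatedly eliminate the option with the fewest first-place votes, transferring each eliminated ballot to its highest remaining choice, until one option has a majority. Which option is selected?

Khan

Round 1: Erikson 2, Khan 2, Ito 1, Gupta 0. Gupta has the fewest and is eliminated.
Round 2: Erikson 2, Khan 2, Ito 1. Ito has the fewest and is eliminated.
Round 3: Khan 3, Erikson 2. Khan has a majority.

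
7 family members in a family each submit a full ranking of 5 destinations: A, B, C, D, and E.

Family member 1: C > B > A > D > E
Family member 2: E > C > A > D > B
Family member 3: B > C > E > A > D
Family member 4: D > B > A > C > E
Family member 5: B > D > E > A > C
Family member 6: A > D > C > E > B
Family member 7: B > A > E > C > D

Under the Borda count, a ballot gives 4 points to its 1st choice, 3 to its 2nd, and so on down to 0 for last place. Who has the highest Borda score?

B

Borda scores:
  A: 2 + 2 + 1 + 2 + 1 + 4 + 3 = 15
  B: 3 + 0 + 4 + 3 + 4 + 0 + 4 = 18
  C: 4 + 3 + 3 + 1 + 0 + 2 + 1 = 14
  D: 1 + 1 + 0 + 4 + 3 + 3 + 0 = 12
  E: 0 + 4 + 2 + 0 + 2 + 1 + 2 = 11
B has the highest total.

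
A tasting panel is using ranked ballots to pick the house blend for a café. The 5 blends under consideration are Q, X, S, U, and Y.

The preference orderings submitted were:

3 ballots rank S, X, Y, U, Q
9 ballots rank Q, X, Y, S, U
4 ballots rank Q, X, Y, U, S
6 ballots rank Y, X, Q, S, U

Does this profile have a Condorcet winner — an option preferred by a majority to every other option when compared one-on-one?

Yes

Head-to-head results (22 voters total):
Q vs X: Q wins 13–9.
Q vs S: Q wins 19–3.
Q vs U: Q wins 19–3.
Q vs Y: Q wins 13–9.
X vs S: X wins 19–3.
X vs U: X wins 22–0.
X vs Y: X wins 16–6.
S vs U: S wins 18–4.
S vs Y: Y wins 19–3.
U vs Y: Y wins 22–0.
Q beats each rival — X (13–9), S (19–3), U (19–3), Y (13–9) — so Q is the Condorcet winner.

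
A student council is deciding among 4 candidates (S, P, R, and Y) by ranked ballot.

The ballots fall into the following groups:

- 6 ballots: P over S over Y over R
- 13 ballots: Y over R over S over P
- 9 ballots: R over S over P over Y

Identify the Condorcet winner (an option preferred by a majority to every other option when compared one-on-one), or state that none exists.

None — there is no Condorcet winner

Head-to-head results (28 voters total):
S vs P: S wins 22–6.
S vs R: R wins 22–6.
S vs Y: S wins 15–13.
P vs R: R wins 22–6.
P vs Y: P wins 15–13.
R vs Y: Y wins 19–9.
No candidate beats all others: S beats Y beats R beats S, a majority cycle.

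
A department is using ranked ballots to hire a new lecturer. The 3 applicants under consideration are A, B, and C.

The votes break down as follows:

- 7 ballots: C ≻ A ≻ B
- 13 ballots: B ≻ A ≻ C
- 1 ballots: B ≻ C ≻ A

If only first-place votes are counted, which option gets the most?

B

First-place vote totals:
  A: 0
  B: 14
  C: 7
B has the most first-place votes.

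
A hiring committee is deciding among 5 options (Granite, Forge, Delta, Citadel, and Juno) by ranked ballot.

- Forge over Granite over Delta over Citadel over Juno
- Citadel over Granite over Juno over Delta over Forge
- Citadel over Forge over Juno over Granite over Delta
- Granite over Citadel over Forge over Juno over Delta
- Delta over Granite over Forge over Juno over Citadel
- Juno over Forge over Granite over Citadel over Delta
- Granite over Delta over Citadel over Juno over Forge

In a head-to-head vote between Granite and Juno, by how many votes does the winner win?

3

Ballots ranking Granite above Juno: 5.
Ballots ranking Juno above Granite: 2.
Granite wins 5–2, a margin of 3.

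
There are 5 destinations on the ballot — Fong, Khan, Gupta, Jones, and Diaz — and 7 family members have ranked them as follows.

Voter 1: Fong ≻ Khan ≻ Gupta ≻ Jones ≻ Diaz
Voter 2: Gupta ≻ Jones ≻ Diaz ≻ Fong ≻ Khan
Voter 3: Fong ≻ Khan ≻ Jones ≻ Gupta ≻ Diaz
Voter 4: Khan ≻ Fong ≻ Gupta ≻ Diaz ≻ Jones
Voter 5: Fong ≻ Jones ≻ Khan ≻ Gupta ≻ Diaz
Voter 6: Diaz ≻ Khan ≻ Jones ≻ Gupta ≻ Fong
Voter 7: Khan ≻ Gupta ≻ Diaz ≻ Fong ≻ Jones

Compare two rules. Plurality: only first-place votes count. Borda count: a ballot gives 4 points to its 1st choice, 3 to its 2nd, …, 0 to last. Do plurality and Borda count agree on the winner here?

Plurality first-place counts: Fong 3, Khan 2, Gupta 1, Jones 0, Diaz 1 → Fong.
Borda totals: Fong 17, Khan 19, Gupta 14, Jones 11, Diaz 9 → Khan.
The two rules disagree: plurality picks Fong, Borda picks Khan.

No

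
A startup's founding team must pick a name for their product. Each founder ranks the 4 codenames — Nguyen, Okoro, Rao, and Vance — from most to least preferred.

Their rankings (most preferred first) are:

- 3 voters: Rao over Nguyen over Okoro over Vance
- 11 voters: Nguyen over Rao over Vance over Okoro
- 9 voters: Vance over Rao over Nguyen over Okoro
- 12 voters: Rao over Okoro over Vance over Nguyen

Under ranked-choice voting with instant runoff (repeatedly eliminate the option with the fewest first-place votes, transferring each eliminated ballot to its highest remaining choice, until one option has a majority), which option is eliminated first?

Round 1: Rao 15, Nguyen 11, Vance 9, Okoro 0. Okoro has the fewest and is eliminated.
Round 2: Rao 15, Nguyen 11, Vance 9. Vance has the fewest and is eliminated.
Round 3: Rao 24, Nguyen 11. Rao has a majority.

Okoro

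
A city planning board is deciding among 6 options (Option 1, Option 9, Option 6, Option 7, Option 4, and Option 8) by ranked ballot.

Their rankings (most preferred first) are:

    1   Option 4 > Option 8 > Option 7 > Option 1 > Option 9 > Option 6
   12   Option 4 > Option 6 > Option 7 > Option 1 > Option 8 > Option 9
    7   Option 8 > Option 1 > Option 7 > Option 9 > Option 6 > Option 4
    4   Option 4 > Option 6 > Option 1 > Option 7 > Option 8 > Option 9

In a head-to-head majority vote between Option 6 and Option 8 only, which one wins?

Option 6

Ballots ranking Option 6 above Option 8: 12+4 = 16.
Ballots ranking Option 8 above Option 6: 1+7 = 8.
Option 6 wins the head-to-head, 16–8.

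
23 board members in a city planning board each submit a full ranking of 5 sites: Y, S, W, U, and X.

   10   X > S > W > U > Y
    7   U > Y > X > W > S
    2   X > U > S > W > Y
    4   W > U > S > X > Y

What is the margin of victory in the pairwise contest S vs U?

Ballots ranking S above U: 10.
Ballots ranking U above S: 7+2+4 = 13.
U wins 13–10, a margin of 3.

3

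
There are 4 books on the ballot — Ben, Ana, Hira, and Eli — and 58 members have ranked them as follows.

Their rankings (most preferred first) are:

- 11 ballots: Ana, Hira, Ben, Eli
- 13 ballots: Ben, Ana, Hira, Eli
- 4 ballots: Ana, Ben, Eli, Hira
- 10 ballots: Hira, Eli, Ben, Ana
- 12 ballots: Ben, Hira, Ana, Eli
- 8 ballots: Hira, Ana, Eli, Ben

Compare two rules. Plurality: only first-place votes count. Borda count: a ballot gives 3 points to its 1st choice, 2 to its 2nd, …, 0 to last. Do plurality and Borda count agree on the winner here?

No

Plurality first-place counts: Ben 25, Ana 15, Hira 18, Eli 0 → Ben.
Borda totals: Ben 104, Ana 99, Hira 113, Eli 32 → Hira.
The two rules disagree: plurality picks Ben, Borda picks Hira.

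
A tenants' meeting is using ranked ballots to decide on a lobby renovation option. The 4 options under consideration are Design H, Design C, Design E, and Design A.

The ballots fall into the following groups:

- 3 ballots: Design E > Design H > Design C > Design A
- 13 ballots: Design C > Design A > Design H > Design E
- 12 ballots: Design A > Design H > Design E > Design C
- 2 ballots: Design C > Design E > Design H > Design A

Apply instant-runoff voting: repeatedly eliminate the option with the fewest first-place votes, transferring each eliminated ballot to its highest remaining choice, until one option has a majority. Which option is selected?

Design C

Round 1: Design C 15, Design A 12, Design E 3, Design H 0. Design H has the fewest and is eliminated.
Round 2: Design C 15, Design A 12, Design E 3. Design E has the fewest and is eliminated.
Round 3: Design C 18, Design A 12. Design C has a majority.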